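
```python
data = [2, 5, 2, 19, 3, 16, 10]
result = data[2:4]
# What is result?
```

data has length 7. The slice data[2:4] selects indices [2, 3] (2->2, 3->19), giving [2, 19].

[2, 19]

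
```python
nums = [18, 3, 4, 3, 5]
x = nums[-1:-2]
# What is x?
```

nums has length 5. The slice nums[-1:-2] resolves to an empty index range, so the result is [].

[]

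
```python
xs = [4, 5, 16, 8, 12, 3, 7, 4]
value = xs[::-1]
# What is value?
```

xs has length 8. The slice xs[::-1] selects indices [7, 6, 5, 4, 3, 2, 1, 0] (7->4, 6->7, 5->3, 4->12, 3->8, 2->16, 1->5, 0->4), giving [4, 7, 3, 12, 8, 16, 5, 4].

[4, 7, 3, 12, 8, 16, 5, 4]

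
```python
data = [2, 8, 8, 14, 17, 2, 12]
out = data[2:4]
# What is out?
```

data has length 7. The slice data[2:4] selects indices [2, 3] (2->8, 3->14), giving [8, 14].

[8, 14]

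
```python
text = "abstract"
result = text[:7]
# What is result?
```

text has length 8. The slice text[:7] selects indices [0, 1, 2, 3, 4, 5, 6] (0->'a', 1->'b', 2->'s', 3->'t', 4->'r', 5->'a', 6->'c'), giving 'abstrac'.

'abstrac'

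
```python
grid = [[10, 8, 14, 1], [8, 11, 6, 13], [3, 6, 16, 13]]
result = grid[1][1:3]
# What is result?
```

grid[1] = [8, 11, 6, 13]. grid[1] has length 4. The slice grid[1][1:3] selects indices [1, 2] (1->11, 2->6), giving [11, 6].

[11, 6]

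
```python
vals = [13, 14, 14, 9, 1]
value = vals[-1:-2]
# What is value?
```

vals has length 5. The slice vals[-1:-2] resolves to an empty index range, so the result is [].

[]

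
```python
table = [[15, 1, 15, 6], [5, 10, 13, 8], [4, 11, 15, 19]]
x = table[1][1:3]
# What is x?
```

table[1] = [5, 10, 13, 8]. table[1] has length 4. The slice table[1][1:3] selects indices [1, 2] (1->10, 2->13), giving [10, 13].

[10, 13]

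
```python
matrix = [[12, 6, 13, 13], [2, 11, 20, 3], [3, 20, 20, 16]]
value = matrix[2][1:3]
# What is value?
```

matrix[2] = [3, 20, 20, 16]. matrix[2] has length 4. The slice matrix[2][1:3] selects indices [1, 2] (1->20, 2->20), giving [20, 20].

[20, 20]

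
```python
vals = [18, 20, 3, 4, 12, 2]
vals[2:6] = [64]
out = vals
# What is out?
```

vals starts as [18, 20, 3, 4, 12, 2] (length 6). The slice vals[2:6] covers indices [2, 3, 4, 5] with values [3, 4, 12, 2]. Replacing that slice with [64] (different length) produces [18, 20, 64].

[18, 20, 64]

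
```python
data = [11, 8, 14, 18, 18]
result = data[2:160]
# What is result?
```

data has length 5. The slice data[2:160] selects indices [2, 3, 4] (2->14, 3->18, 4->18), giving [14, 18, 18].

[14, 18, 18]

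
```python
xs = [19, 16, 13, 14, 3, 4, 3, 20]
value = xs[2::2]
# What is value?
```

xs has length 8. The slice xs[2::2] selects indices [2, 4, 6] (2->13, 4->3, 6->3), giving [13, 3, 3].

[13, 3, 3]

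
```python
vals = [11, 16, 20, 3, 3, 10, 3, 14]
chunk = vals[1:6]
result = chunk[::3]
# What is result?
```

vals has length 8. The slice vals[1:6] selects indices [1, 2, 3, 4, 5] (1->16, 2->20, 3->3, 4->3, 5->10), giving [16, 20, 3, 3, 10]. So chunk = [16, 20, 3, 3, 10]. chunk has length 5. The slice chunk[::3] selects indices [0, 3] (0->16, 3->3), giving [16, 3].

[16, 3]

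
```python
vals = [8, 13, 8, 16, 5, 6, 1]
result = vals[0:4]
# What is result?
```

vals has length 7. The slice vals[0:4] selects indices [0, 1, 2, 3] (0->8, 1->13, 2->8, 3->16), giving [8, 13, 8, 16].

[8, 13, 8, 16]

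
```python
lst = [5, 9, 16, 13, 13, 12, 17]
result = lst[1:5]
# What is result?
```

lst has length 7. The slice lst[1:5] selects indices [1, 2, 3, 4] (1->9, 2->16, 3->13, 4->13), giving [9, 16, 13, 13].

[9, 16, 13, 13]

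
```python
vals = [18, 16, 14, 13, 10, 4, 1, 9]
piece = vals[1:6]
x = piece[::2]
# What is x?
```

vals has length 8. The slice vals[1:6] selects indices [1, 2, 3, 4, 5] (1->16, 2->14, 3->13, 4->10, 5->4), giving [16, 14, 13, 10, 4]. So piece = [16, 14, 13, 10, 4]. piece has length 5. The slice piece[::2] selects indices [0, 2, 4] (0->16, 2->13, 4->4), giving [16, 13, 4].

[16, 13, 4]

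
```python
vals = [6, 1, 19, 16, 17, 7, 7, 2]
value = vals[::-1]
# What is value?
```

vals has length 8. The slice vals[::-1] selects indices [7, 6, 5, 4, 3, 2, 1, 0] (7->2, 6->7, 5->7, 4->17, 3->16, 2->19, 1->1, 0->6), giving [2, 7, 7, 17, 16, 19, 1, 6].

[2, 7, 7, 17, 16, 19, 1, 6]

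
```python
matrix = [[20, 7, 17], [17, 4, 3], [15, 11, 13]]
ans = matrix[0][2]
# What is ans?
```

matrix[0] = [20, 7, 17]. Taking column 2 of that row yields 17.

17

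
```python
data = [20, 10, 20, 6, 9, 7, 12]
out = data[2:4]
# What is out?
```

data has length 7. The slice data[2:4] selects indices [2, 3] (2->20, 3->6), giving [20, 6].

[20, 6]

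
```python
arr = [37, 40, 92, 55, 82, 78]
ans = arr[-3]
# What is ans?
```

arr has length 6. Negative index -3 maps to positive index 6 + (-3) = 3. arr[3] = 55.

55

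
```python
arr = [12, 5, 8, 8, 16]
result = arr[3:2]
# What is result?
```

arr has length 5. The slice arr[3:2] resolves to an empty index range, so the result is [].

[]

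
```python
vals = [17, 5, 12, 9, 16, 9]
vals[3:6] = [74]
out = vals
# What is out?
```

vals starts as [17, 5, 12, 9, 16, 9] (length 6). The slice vals[3:6] covers indices [3, 4, 5] with values [9, 16, 9]. Replacing that slice with [74] (different length) produces [17, 5, 12, 74].

[17, 5, 12, 74]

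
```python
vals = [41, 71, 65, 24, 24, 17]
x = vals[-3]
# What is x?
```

vals has length 6. Negative index -3 maps to positive index 6 + (-3) = 3. vals[3] = 24.

24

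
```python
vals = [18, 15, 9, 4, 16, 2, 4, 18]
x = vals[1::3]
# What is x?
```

vals has length 8. The slice vals[1::3] selects indices [1, 4, 7] (1->15, 4->16, 7->18), giving [15, 16, 18].

[15, 16, 18]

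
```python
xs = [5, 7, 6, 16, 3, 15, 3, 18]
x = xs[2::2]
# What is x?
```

xs has length 8. The slice xs[2::2] selects indices [2, 4, 6] (2->6, 4->3, 6->3), giving [6, 3, 3].

[6, 3, 3]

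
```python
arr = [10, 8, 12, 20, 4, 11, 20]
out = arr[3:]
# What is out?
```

arr has length 7. The slice arr[3:] selects indices [3, 4, 5, 6] (3->20, 4->4, 5->11, 6->20), giving [20, 4, 11, 20].

[20, 4, 11, 20]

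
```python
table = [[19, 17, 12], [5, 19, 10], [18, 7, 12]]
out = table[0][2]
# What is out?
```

table[0] = [19, 17, 12]. Taking column 2 of that row yields 12.

12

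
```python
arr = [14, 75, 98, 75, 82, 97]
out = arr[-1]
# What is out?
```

arr has length 6. Negative index -1 maps to positive index 6 + (-1) = 5. arr[5] = 97.

97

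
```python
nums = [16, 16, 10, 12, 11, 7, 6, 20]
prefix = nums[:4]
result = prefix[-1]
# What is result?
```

nums has length 8. The slice nums[:4] selects indices [0, 1, 2, 3] (0->16, 1->16, 2->10, 3->12), giving [16, 16, 10, 12]. So prefix = [16, 16, 10, 12]. Then prefix[-1] = 12.

12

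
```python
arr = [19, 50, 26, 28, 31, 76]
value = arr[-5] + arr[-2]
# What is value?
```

arr has length 6. Negative index -5 maps to positive index 6 + (-5) = 1. arr[1] = 50.
arr has length 6. Negative index -2 maps to positive index 6 + (-2) = 4. arr[4] = 31.
Sum: 50 + 31 = 81.

81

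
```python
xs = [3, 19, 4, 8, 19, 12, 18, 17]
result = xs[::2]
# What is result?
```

xs has length 8. The slice xs[::2] selects indices [0, 2, 4, 6] (0->3, 2->4, 4->19, 6->18), giving [3, 4, 19, 18].

[3, 4, 19, 18]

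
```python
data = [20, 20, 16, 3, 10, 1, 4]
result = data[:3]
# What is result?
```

data has length 7. The slice data[:3] selects indices [0, 1, 2] (0->20, 1->20, 2->16), giving [20, 20, 16].

[20, 20, 16]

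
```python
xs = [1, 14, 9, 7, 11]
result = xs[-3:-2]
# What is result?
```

xs has length 5. The slice xs[-3:-2] selects indices [2] (2->9), giving [9].

[9]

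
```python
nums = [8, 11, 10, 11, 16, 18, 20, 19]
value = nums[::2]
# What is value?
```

nums has length 8. The slice nums[::2] selects indices [0, 2, 4, 6] (0->8, 2->10, 4->16, 6->20), giving [8, 10, 16, 20].

[8, 10, 16, 20]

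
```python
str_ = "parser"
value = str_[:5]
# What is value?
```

str_ has length 6. The slice str_[:5] selects indices [0, 1, 2, 3, 4] (0->'p', 1->'a', 2->'r', 3->'s', 4->'e'), giving 'parse'.

'parse'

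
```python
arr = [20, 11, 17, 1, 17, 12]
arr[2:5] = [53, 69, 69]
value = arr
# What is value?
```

arr starts as [20, 11, 17, 1, 17, 12] (length 6). The slice arr[2:5] covers indices [2, 3, 4] with values [17, 1, 17]. Replacing that slice with [53, 69, 69] (same length) produces [20, 11, 53, 69, 69, 12].

[20, 11, 53, 69, 69, 12]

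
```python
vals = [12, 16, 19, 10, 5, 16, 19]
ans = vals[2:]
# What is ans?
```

vals has length 7. The slice vals[2:] selects indices [2, 3, 4, 5, 6] (2->19, 3->10, 4->5, 5->16, 6->19), giving [19, 10, 5, 16, 19].

[19, 10, 5, 16, 19]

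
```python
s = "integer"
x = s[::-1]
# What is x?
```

s has length 7. The slice s[::-1] selects indices [6, 5, 4, 3, 2, 1, 0] (6->'r', 5->'e', 4->'g', 3->'e', 2->'t', 1->'n', 0->'i'), giving 'regetni'.

'regetni'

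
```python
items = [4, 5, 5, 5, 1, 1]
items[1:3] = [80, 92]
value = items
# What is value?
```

items starts as [4, 5, 5, 5, 1, 1] (length 6). The slice items[1:3] covers indices [1, 2] with values [5, 5]. Replacing that slice with [80, 92] (same length) produces [4, 80, 92, 5, 1, 1].

[4, 80, 92, 5, 1, 1]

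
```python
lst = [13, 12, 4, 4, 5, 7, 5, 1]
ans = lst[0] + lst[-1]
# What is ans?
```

lst has length 8. lst[0] = 13.
lst has length 8. Negative index -1 maps to positive index 8 + (-1) = 7. lst[7] = 1.
Sum: 13 + 1 = 14.

14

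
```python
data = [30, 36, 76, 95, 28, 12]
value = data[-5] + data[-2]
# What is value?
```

data has length 6. Negative index -5 maps to positive index 6 + (-5) = 1. data[1] = 36.
data has length 6. Negative index -2 maps to positive index 6 + (-2) = 4. data[4] = 28.
Sum: 36 + 28 = 64.

64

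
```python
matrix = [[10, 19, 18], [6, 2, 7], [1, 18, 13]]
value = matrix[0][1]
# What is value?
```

matrix[0] = [10, 19, 18]. Taking column 1 of that row yields 19.

19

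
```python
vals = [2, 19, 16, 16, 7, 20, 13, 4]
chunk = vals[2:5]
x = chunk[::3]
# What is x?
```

vals has length 8. The slice vals[2:5] selects indices [2, 3, 4] (2->16, 3->16, 4->7), giving [16, 16, 7]. So chunk = [16, 16, 7]. chunk has length 3. The slice chunk[::3] selects indices [0] (0->16), giving [16].

[16]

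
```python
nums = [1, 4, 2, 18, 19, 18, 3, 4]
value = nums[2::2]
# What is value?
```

nums has length 8. The slice nums[2::2] selects indices [2, 4, 6] (2->2, 4->19, 6->3), giving [2, 19, 3].

[2, 19, 3]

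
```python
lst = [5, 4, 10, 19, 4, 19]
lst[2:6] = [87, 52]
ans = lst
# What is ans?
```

lst starts as [5, 4, 10, 19, 4, 19] (length 6). The slice lst[2:6] covers indices [2, 3, 4, 5] with values [10, 19, 4, 19]. Replacing that slice with [87, 52] (different length) produces [5, 4, 87, 52].

[5, 4, 87, 52]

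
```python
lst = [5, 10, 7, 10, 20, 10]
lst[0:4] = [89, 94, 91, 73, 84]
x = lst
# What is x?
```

lst starts as [5, 10, 7, 10, 20, 10] (length 6). The slice lst[0:4] covers indices [0, 1, 2, 3] with values [5, 10, 7, 10]. Replacing that slice with [89, 94, 91, 73, 84] (different length) produces [89, 94, 91, 73, 84, 20, 10].

[89, 94, 91, 73, 84, 20, 10]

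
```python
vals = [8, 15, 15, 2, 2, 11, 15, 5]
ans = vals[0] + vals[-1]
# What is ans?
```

vals has length 8. vals[0] = 8.
vals has length 8. Negative index -1 maps to positive index 8 + (-1) = 7. vals[7] = 5.
Sum: 8 + 5 = 13.

13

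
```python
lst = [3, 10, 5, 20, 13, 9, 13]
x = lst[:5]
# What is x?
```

lst has length 7. The slice lst[:5] selects indices [0, 1, 2, 3, 4] (0->3, 1->10, 2->5, 3->20, 4->13), giving [3, 10, 5, 20, 13].

[3, 10, 5, 20, 13]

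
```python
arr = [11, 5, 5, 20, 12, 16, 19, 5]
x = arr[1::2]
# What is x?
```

arr has length 8. The slice arr[1::2] selects indices [1, 3, 5, 7] (1->5, 3->20, 5->16, 7->5), giving [5, 20, 16, 5].

[5, 20, 16, 5]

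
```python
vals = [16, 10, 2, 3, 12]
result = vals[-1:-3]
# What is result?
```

vals has length 5. The slice vals[-1:-3] resolves to an empty index range, so the result is [].

[]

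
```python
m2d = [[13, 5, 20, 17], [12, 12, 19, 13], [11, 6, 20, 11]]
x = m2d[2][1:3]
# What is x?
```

m2d[2] = [11, 6, 20, 11]. m2d[2] has length 4. The slice m2d[2][1:3] selects indices [1, 2] (1->6, 2->20), giving [6, 20].

[6, 20]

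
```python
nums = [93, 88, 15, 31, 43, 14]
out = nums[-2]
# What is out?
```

nums has length 6. Negative index -2 maps to positive index 6 + (-2) = 4. nums[4] = 43.

43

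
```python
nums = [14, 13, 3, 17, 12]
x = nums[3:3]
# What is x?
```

nums has length 5. The slice nums[3:3] resolves to an empty index range, so the result is [].

[]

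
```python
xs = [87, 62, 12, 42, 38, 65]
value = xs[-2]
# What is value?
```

xs has length 6. Negative index -2 maps to positive index 6 + (-2) = 4. xs[4] = 38.

38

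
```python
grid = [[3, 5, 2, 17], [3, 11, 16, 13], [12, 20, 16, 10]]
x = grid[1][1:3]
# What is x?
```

grid[1] = [3, 11, 16, 13]. grid[1] has length 4. The slice grid[1][1:3] selects indices [1, 2] (1->11, 2->16), giving [11, 16].

[11, 16]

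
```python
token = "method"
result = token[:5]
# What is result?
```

token has length 6. The slice token[:5] selects indices [0, 1, 2, 3, 4] (0->'m', 1->'e', 2->'t', 3->'h', 4->'o'), giving 'metho'.

'metho'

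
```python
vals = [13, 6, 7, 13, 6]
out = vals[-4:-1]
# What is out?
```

vals has length 5. The slice vals[-4:-1] selects indices [1, 2, 3] (1->6, 2->7, 3->13), giving [6, 7, 13].

[6, 7, 13]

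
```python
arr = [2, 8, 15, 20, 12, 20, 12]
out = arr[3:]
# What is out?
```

arr has length 7. The slice arr[3:] selects indices [3, 4, 5, 6] (3->20, 4->12, 5->20, 6->12), giving [20, 12, 20, 12].

[20, 12, 20, 12]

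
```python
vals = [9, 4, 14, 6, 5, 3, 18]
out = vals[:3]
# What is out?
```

vals has length 7. The slice vals[:3] selects indices [0, 1, 2] (0->9, 1->4, 2->14), giving [9, 4, 14].

[9, 4, 14]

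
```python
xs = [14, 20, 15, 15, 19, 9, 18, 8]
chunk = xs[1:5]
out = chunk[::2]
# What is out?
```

xs has length 8. The slice xs[1:5] selects indices [1, 2, 3, 4] (1->20, 2->15, 3->15, 4->19), giving [20, 15, 15, 19]. So chunk = [20, 15, 15, 19]. chunk has length 4. The slice chunk[::2] selects indices [0, 2] (0->20, 2->15), giving [20, 15].

[20, 15]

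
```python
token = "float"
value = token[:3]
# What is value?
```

token has length 5. The slice token[:3] selects indices [0, 1, 2] (0->'f', 1->'l', 2->'o'), giving 'flo'.

'flo'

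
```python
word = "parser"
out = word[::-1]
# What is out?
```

word has length 6. The slice word[::-1] selects indices [5, 4, 3, 2, 1, 0] (5->'r', 4->'e', 3->'s', 2->'r', 1->'a', 0->'p'), giving 'resrap'.

'resrap'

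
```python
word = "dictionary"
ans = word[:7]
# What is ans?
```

word has length 10. The slice word[:7] selects indices [0, 1, 2, 3, 4, 5, 6] (0->'d', 1->'i', 2->'c', 3->'t', 4->'i', 5->'o', 6->'n'), giving 'diction'.

'diction'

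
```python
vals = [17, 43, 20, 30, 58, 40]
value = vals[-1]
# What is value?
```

vals has length 6. Negative index -1 maps to positive index 6 + (-1) = 5. vals[5] = 40.

40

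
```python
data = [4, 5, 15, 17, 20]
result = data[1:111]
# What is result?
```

data has length 5. The slice data[1:111] selects indices [1, 2, 3, 4] (1->5, 2->15, 3->17, 4->20), giving [5, 15, 17, 20].

[5, 15, 17, 20]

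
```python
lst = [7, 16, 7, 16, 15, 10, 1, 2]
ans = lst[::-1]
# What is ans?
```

lst has length 8. The slice lst[::-1] selects indices [7, 6, 5, 4, 3, 2, 1, 0] (7->2, 6->1, 5->10, 4->15, 3->16, 2->7, 1->16, 0->7), giving [2, 1, 10, 15, 16, 7, 16, 7].

[2, 1, 10, 15, 16, 7, 16, 7]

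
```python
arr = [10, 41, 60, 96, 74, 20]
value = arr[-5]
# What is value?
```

arr has length 6. Negative index -5 maps to positive index 6 + (-5) = 1. arr[1] = 41.

41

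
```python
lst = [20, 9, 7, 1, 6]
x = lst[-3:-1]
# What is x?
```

lst has length 5. The slice lst[-3:-1] selects indices [2, 3] (2->7, 3->1), giving [7, 1].

[7, 1]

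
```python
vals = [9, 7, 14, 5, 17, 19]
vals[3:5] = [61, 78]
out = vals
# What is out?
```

vals starts as [9, 7, 14, 5, 17, 19] (length 6). The slice vals[3:5] covers indices [3, 4] with values [5, 17]. Replacing that slice with [61, 78] (same length) produces [9, 7, 14, 61, 78, 19].

[9, 7, 14, 61, 78, 19]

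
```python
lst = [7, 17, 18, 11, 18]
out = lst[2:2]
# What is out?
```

lst has length 5. The slice lst[2:2] resolves to an empty index range, so the result is [].

[]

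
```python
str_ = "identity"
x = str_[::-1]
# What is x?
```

str_ has length 8. The slice str_[::-1] selects indices [7, 6, 5, 4, 3, 2, 1, 0] (7->'y', 6->'t', 5->'i', 4->'t', 3->'n', 2->'e', 1->'d', 0->'i'), giving 'ytitnedi'.

'ytitnedi'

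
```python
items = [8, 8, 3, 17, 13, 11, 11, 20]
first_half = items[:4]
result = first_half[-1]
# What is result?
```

items has length 8. The slice items[:4] selects indices [0, 1, 2, 3] (0->8, 1->8, 2->3, 3->17), giving [8, 8, 3, 17]. So first_half = [8, 8, 3, 17]. Then first_half[-1] = 17.

17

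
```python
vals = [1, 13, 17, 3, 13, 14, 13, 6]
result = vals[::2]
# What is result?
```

vals has length 8. The slice vals[::2] selects indices [0, 2, 4, 6] (0->1, 2->17, 4->13, 6->13), giving [1, 17, 13, 13].

[1, 17, 13, 13]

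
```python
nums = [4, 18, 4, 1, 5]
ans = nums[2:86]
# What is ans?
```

nums has length 5. The slice nums[2:86] selects indices [2, 3, 4] (2->4, 3->1, 4->5), giving [4, 1, 5].

[4, 1, 5]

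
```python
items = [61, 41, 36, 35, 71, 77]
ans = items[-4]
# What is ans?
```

items has length 6. Negative index -4 maps to positive index 6 + (-4) = 2. items[2] = 36.

36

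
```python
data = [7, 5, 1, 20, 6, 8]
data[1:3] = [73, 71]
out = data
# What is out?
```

data starts as [7, 5, 1, 20, 6, 8] (length 6). The slice data[1:3] covers indices [1, 2] with values [5, 1]. Replacing that slice with [73, 71] (same length) produces [7, 73, 71, 20, 6, 8].

[7, 73, 71, 20, 6, 8]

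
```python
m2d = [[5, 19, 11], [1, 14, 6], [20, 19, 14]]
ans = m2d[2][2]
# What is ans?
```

m2d[2] = [20, 19, 14]. Taking column 2 of that row yields 14.

14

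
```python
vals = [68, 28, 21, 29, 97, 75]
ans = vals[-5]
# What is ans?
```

vals has length 6. Negative index -5 maps to positive index 6 + (-5) = 1. vals[1] = 28.

28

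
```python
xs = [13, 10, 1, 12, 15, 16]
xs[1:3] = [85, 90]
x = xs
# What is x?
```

xs starts as [13, 10, 1, 12, 15, 16] (length 6). The slice xs[1:3] covers indices [1, 2] with values [10, 1]. Replacing that slice with [85, 90] (same length) produces [13, 85, 90, 12, 15, 16].

[13, 85, 90, 12, 15, 16]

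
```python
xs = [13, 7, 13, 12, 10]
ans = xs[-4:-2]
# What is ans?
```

xs has length 5. The slice xs[-4:-2] selects indices [1, 2] (1->7, 2->13), giving [7, 13].

[7, 13]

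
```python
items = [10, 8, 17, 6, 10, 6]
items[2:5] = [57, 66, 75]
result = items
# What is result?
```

items starts as [10, 8, 17, 6, 10, 6] (length 6). The slice items[2:5] covers indices [2, 3, 4] with values [17, 6, 10]. Replacing that slice with [57, 66, 75] (same length) produces [10, 8, 57, 66, 75, 6].

[10, 8, 57, 66, 75, 6]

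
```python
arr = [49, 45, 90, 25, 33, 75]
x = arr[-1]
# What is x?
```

arr has length 6. Negative index -1 maps to positive index 6 + (-1) = 5. arr[5] = 75.

75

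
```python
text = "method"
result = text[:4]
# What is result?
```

text has length 6. The slice text[:4] selects indices [0, 1, 2, 3] (0->'m', 1->'e', 2->'t', 3->'h'), giving 'meth'.

'meth'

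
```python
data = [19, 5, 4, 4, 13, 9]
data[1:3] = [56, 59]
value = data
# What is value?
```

data starts as [19, 5, 4, 4, 13, 9] (length 6). The slice data[1:3] covers indices [1, 2] with values [5, 4]. Replacing that slice with [56, 59] (same length) produces [19, 56, 59, 4, 13, 9].

[19, 56, 59, 4, 13, 9]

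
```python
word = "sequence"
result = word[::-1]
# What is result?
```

word has length 8. The slice word[::-1] selects indices [7, 6, 5, 4, 3, 2, 1, 0] (7->'e', 6->'c', 5->'n', 4->'e', 3->'u', 2->'q', 1->'e', 0->'s'), giving 'ecneuqes'.

'ecneuqes'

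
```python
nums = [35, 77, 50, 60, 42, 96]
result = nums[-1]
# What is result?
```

nums has length 6. Negative index -1 maps to positive index 6 + (-1) = 5. nums[5] = 96.

96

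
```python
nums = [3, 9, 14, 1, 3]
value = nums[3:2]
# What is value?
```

nums has length 5. The slice nums[3:2] resolves to an empty index range, so the result is [].

[]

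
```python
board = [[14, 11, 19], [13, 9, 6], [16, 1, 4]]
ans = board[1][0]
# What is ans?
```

board[1] = [13, 9, 6]. Taking column 0 of that row yields 13.

13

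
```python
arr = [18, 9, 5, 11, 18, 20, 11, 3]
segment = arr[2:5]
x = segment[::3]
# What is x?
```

arr has length 8. The slice arr[2:5] selects indices [2, 3, 4] (2->5, 3->11, 4->18), giving [5, 11, 18]. So segment = [5, 11, 18]. segment has length 3. The slice segment[::3] selects indices [0] (0->5), giving [5].

[5]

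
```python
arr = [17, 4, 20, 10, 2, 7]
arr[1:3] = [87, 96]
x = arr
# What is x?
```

arr starts as [17, 4, 20, 10, 2, 7] (length 6). The slice arr[1:3] covers indices [1, 2] with values [4, 20]. Replacing that slice with [87, 96] (same length) produces [17, 87, 96, 10, 2, 7].

[17, 87, 96, 10, 2, 7]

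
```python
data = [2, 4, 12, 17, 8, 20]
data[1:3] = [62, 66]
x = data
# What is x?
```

data starts as [2, 4, 12, 17, 8, 20] (length 6). The slice data[1:3] covers indices [1, 2] with values [4, 12]. Replacing that slice with [62, 66] (same length) produces [2, 62, 66, 17, 8, 20].

[2, 62, 66, 17, 8, 20]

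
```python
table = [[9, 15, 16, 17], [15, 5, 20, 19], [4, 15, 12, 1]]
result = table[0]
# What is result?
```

table has 3 rows. Row 0 is [9, 15, 16, 17].

[9, 15, 16, 17]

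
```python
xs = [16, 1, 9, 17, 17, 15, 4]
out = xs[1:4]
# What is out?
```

xs has length 7. The slice xs[1:4] selects indices [1, 2, 3] (1->1, 2->9, 3->17), giving [1, 9, 17].

[1, 9, 17]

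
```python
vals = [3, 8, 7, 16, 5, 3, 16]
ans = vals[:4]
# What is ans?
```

vals has length 7. The slice vals[:4] selects indices [0, 1, 2, 3] (0->3, 1->8, 2->7, 3->16), giving [3, 8, 7, 16].

[3, 8, 7, 16]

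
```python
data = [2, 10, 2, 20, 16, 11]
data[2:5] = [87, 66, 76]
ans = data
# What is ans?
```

data starts as [2, 10, 2, 20, 16, 11] (length 6). The slice data[2:5] covers indices [2, 3, 4] with values [2, 20, 16]. Replacing that slice with [87, 66, 76] (same length) produces [2, 10, 87, 66, 76, 11].

[2, 10, 87, 66, 76, 11]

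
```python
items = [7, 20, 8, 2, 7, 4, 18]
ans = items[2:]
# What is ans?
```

items has length 7. The slice items[2:] selects indices [2, 3, 4, 5, 6] (2->8, 3->2, 4->7, 5->4, 6->18), giving [8, 2, 7, 4, 18].

[8, 2, 7, 4, 18]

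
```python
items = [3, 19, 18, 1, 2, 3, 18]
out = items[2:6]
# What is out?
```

items has length 7. The slice items[2:6] selects indices [2, 3, 4, 5] (2->18, 3->1, 4->2, 5->3), giving [18, 1, 2, 3].

[18, 1, 2, 3]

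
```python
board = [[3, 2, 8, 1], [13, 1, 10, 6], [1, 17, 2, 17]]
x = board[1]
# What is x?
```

board has 3 rows. Row 1 is [13, 1, 10, 6].

[13, 1, 10, 6]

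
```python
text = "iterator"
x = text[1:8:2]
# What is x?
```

text has length 8. The slice text[1:8:2] selects indices [1, 3, 5, 7] (1->'t', 3->'r', 5->'t', 7->'r'), giving 'trtr'.

'trtr'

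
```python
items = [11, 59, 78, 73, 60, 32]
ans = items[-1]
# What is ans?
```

items has length 6. Negative index -1 maps to positive index 6 + (-1) = 5. items[5] = 32.

32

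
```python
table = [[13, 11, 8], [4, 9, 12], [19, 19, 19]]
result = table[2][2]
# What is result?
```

table[2] = [19, 19, 19]. Taking column 2 of that row yields 19.

19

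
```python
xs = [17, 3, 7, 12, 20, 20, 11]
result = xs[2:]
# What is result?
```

xs has length 7. The slice xs[2:] selects indices [2, 3, 4, 5, 6] (2->7, 3->12, 4->20, 5->20, 6->11), giving [7, 12, 20, 20, 11].

[7, 12, 20, 20, 11]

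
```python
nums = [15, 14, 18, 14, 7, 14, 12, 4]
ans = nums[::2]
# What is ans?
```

nums has length 8. The slice nums[::2] selects indices [0, 2, 4, 6] (0->15, 2->18, 4->7, 6->12), giving [15, 18, 7, 12].

[15, 18, 7, 12]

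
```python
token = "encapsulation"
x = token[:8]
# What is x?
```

token has length 13. The slice token[:8] selects indices [0, 1, 2, 3, 4, 5, 6, 7] (0->'e', 1->'n', 2->'c', 3->'a', 4->'p', 5->'s', 6->'u', 7->'l'), giving 'encapsul'.

'encapsul'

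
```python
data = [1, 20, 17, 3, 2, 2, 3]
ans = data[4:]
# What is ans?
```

data has length 7. The slice data[4:] selects indices [4, 5, 6] (4->2, 5->2, 6->3), giving [2, 2, 3].

[2, 2, 3]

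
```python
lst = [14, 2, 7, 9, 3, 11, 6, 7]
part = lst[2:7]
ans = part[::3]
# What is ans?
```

lst has length 8. The slice lst[2:7] selects indices [2, 3, 4, 5, 6] (2->7, 3->9, 4->3, 5->11, 6->6), giving [7, 9, 3, 11, 6]. So part = [7, 9, 3, 11, 6]. part has length 5. The slice part[::3] selects indices [0, 3] (0->7, 3->11), giving [7, 11].

[7, 11]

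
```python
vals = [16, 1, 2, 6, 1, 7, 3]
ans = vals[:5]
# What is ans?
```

vals has length 7. The slice vals[:5] selects indices [0, 1, 2, 3, 4] (0->16, 1->1, 2->2, 3->6, 4->1), giving [16, 1, 2, 6, 1].

[16, 1, 2, 6, 1]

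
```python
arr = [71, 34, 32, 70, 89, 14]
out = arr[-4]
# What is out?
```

arr has length 6. Negative index -4 maps to positive index 6 + (-4) = 2. arr[2] = 32.

32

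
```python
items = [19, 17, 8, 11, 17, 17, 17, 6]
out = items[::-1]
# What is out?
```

items has length 8. The slice items[::-1] selects indices [7, 6, 5, 4, 3, 2, 1, 0] (7->6, 6->17, 5->17, 4->17, 3->11, 2->8, 1->17, 0->19), giving [6, 17, 17, 17, 11, 8, 17, 19].

[6, 17, 17, 17, 11, 8, 17, 19]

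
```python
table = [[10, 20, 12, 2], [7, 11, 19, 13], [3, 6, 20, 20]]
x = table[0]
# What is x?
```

table has 3 rows. Row 0 is [10, 20, 12, 2].

[10, 20, 12, 2]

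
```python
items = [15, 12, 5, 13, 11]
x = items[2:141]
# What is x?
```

items has length 5. The slice items[2:141] selects indices [2, 3, 4] (2->5, 3->13, 4->11), giving [5, 13, 11].

[5, 13, 11]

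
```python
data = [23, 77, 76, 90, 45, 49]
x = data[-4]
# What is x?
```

data has length 6. Negative index -4 maps to positive index 6 + (-4) = 2. data[2] = 76.

76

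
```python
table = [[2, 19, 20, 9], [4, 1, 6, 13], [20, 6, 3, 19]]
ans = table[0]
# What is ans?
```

table has 3 rows. Row 0 is [2, 19, 20, 9].

[2, 19, 20, 9]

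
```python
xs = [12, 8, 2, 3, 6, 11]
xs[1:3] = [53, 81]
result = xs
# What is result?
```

xs starts as [12, 8, 2, 3, 6, 11] (length 6). The slice xs[1:3] covers indices [1, 2] with values [8, 2]. Replacing that slice with [53, 81] (same length) produces [12, 53, 81, 3, 6, 11].

[12, 53, 81, 3, 6, 11]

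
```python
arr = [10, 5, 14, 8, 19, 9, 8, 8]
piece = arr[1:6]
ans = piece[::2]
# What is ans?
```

arr has length 8. The slice arr[1:6] selects indices [1, 2, 3, 4, 5] (1->5, 2->14, 3->8, 4->19, 5->9), giving [5, 14, 8, 19, 9]. So piece = [5, 14, 8, 19, 9]. piece has length 5. The slice piece[::2] selects indices [0, 2, 4] (0->5, 2->8, 4->9), giving [5, 8, 9].

[5, 8, 9]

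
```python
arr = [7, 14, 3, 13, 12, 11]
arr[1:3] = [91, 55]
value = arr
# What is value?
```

arr starts as [7, 14, 3, 13, 12, 11] (length 6). The slice arr[1:3] covers indices [1, 2] with values [14, 3]. Replacing that slice with [91, 55] (same length) produces [7, 91, 55, 13, 12, 11].

[7, 91, 55, 13, 12, 11]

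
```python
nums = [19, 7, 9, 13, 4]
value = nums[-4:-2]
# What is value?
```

nums has length 5. The slice nums[-4:-2] selects indices [1, 2] (1->7, 2->9), giving [7, 9].

[7, 9]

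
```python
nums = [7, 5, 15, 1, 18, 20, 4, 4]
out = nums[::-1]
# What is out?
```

nums has length 8. The slice nums[::-1] selects indices [7, 6, 5, 4, 3, 2, 1, 0] (7->4, 6->4, 5->20, 4->18, 3->1, 2->15, 1->5, 0->7), giving [4, 4, 20, 18, 1, 15, 5, 7].

[4, 4, 20, 18, 1, 15, 5, 7]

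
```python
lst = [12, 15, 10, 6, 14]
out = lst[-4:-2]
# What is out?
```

lst has length 5. The slice lst[-4:-2] selects indices [1, 2] (1->15, 2->10), giving [15, 10].

[15, 10]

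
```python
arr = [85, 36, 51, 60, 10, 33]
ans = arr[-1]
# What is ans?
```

arr has length 6. Negative index -1 maps to positive index 6 + (-1) = 5. arr[5] = 33.

33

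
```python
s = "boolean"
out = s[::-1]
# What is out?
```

s has length 7. The slice s[::-1] selects indices [6, 5, 4, 3, 2, 1, 0] (6->'n', 5->'a', 4->'e', 3->'l', 2->'o', 1->'o', 0->'b'), giving 'naeloob'.

'naeloob'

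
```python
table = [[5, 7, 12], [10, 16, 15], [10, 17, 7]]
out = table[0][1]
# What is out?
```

table[0] = [5, 7, 12]. Taking column 1 of that row yields 7.

7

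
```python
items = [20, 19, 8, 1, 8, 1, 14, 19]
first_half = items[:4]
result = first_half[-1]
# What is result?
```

items has length 8. The slice items[:4] selects indices [0, 1, 2, 3] (0->20, 1->19, 2->8, 3->1), giving [20, 19, 8, 1]. So first_half = [20, 19, 8, 1]. Then first_half[-1] = 1.

1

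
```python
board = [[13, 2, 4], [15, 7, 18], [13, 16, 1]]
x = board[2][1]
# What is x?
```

board[2] = [13, 16, 1]. Taking column 1 of that row yields 16.

16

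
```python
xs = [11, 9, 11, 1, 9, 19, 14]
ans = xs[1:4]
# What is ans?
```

xs has length 7. The slice xs[1:4] selects indices [1, 2, 3] (1->9, 2->11, 3->1), giving [9, 11, 1].

[9, 11, 1]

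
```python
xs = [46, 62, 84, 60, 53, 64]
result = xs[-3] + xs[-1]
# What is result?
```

xs has length 6. Negative index -3 maps to positive index 6 + (-3) = 3. xs[3] = 60.
xs has length 6. Negative index -1 maps to positive index 6 + (-1) = 5. xs[5] = 64.
Sum: 60 + 64 = 124.

124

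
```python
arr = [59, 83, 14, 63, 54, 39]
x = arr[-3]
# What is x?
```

arr has length 6. Negative index -3 maps to positive index 6 + (-3) = 3. arr[3] = 63.

63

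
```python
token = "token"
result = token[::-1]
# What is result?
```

token has length 5. The slice token[::-1] selects indices [4, 3, 2, 1, 0] (4->'n', 3->'e', 2->'k', 1->'o', 0->'t'), giving 'nekot'.

'nekot'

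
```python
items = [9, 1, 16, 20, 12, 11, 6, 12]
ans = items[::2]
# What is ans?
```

items has length 8. The slice items[::2] selects indices [0, 2, 4, 6] (0->9, 2->16, 4->12, 6->6), giving [9, 16, 12, 6].

[9, 16, 12, 6]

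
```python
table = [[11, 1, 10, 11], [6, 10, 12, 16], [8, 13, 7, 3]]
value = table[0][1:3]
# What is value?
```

table[0] = [11, 1, 10, 11]. table[0] has length 4. The slice table[0][1:3] selects indices [1, 2] (1->1, 2->10), giving [1, 10].

[1, 10]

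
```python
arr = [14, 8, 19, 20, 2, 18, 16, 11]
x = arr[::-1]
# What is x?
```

arr has length 8. The slice arr[::-1] selects indices [7, 6, 5, 4, 3, 2, 1, 0] (7->11, 6->16, 5->18, 4->2, 3->20, 2->19, 1->8, 0->14), giving [11, 16, 18, 2, 20, 19, 8, 14].

[11, 16, 18, 2, 20, 19, 8, 14]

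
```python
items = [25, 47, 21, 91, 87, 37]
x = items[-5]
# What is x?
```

items has length 6. Negative index -5 maps to positive index 6 + (-5) = 1. items[1] = 47.

47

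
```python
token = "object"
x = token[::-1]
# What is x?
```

token has length 6. The slice token[::-1] selects indices [5, 4, 3, 2, 1, 0] (5->'t', 4->'c', 3->'e', 2->'j', 1->'b', 0->'o'), giving 'tcejbo'.

'tcejbo'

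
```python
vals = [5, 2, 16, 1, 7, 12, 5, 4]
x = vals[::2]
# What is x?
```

vals has length 8. The slice vals[::2] selects indices [0, 2, 4, 6] (0->5, 2->16, 4->7, 6->5), giving [5, 16, 7, 5].

[5, 16, 7, 5]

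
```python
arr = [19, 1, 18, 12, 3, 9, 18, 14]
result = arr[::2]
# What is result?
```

arr has length 8. The slice arr[::2] selects indices [0, 2, 4, 6] (0->19, 2->18, 4->3, 6->18), giving [19, 18, 3, 18].

[19, 18, 3, 18]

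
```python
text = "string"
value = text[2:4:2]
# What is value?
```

text has length 6. The slice text[2:4:2] selects indices [2] (2->'r'), giving 'r'.

'r'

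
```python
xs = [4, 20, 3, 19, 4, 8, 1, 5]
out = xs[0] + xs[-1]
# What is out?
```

xs has length 8. xs[0] = 4.
xs has length 8. Negative index -1 maps to positive index 8 + (-1) = 7. xs[7] = 5.
Sum: 4 + 5 = 9.

9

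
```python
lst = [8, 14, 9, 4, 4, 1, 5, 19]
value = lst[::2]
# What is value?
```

lst has length 8. The slice lst[::2] selects indices [0, 2, 4, 6] (0->8, 2->9, 4->4, 6->5), giving [8, 9, 4, 5].

[8, 9, 4, 5]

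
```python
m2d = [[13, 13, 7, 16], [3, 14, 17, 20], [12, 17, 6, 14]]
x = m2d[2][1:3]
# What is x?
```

m2d[2] = [12, 17, 6, 14]. m2d[2] has length 4. The slice m2d[2][1:3] selects indices [1, 2] (1->17, 2->6), giving [17, 6].

[17, 6]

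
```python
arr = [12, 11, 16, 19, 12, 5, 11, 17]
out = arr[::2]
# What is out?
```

arr has length 8. The slice arr[::2] selects indices [0, 2, 4, 6] (0->12, 2->16, 4->12, 6->11), giving [12, 16, 12, 11].

[12, 16, 12, 11]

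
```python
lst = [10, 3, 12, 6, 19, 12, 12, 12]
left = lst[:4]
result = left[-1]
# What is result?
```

lst has length 8. The slice lst[:4] selects indices [0, 1, 2, 3] (0->10, 1->3, 2->12, 3->6), giving [10, 3, 12, 6]. So left = [10, 3, 12, 6]. Then left[-1] = 6.

6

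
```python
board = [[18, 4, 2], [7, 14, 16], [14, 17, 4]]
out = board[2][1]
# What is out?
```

board[2] = [14, 17, 4]. Taking column 1 of that row yields 17.

17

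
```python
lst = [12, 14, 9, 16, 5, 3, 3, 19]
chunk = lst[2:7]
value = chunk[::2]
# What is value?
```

lst has length 8. The slice lst[2:7] selects indices [2, 3, 4, 5, 6] (2->9, 3->16, 4->5, 5->3, 6->3), giving [9, 16, 5, 3, 3]. So chunk = [9, 16, 5, 3, 3]. chunk has length 5. The slice chunk[::2] selects indices [0, 2, 4] (0->9, 2->5, 4->3), giving [9, 5, 3].

[9, 5, 3]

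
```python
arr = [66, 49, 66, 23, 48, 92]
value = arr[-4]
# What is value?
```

arr has length 6. Negative index -4 maps to positive index 6 + (-4) = 2. arr[2] = 66.

66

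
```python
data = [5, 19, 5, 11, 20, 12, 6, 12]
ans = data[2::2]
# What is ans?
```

data has length 8. The slice data[2::2] selects indices [2, 4, 6] (2->5, 4->20, 6->6), giving [5, 20, 6].

[5, 20, 6]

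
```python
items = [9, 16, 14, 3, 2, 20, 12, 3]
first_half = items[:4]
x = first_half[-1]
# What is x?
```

items has length 8. The slice items[:4] selects indices [0, 1, 2, 3] (0->9, 1->16, 2->14, 3->3), giving [9, 16, 14, 3]. So first_half = [9, 16, 14, 3]. Then first_half[-1] = 3.

3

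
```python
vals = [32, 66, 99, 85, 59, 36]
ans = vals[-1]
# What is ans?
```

vals has length 6. Negative index -1 maps to positive index 6 + (-1) = 5. vals[5] = 36.

36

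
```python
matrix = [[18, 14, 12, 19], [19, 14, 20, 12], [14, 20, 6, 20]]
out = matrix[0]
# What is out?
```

matrix has 3 rows. Row 0 is [18, 14, 12, 19].

[18, 14, 12, 19]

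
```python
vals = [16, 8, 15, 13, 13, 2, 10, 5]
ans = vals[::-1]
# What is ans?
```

vals has length 8. The slice vals[::-1] selects indices [7, 6, 5, 4, 3, 2, 1, 0] (7->5, 6->10, 5->2, 4->13, 3->13, 2->15, 1->8, 0->16), giving [5, 10, 2, 13, 13, 15, 8, 16].

[5, 10, 2, 13, 13, 15, 8, 16]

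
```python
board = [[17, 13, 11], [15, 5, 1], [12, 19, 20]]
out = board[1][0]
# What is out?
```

board[1] = [15, 5, 1]. Taking column 0 of that row yields 15.

15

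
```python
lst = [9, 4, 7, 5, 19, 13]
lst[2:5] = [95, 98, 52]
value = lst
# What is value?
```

lst starts as [9, 4, 7, 5, 19, 13] (length 6). The slice lst[2:5] covers indices [2, 3, 4] with values [7, 5, 19]. Replacing that slice with [95, 98, 52] (same length) produces [9, 4, 95, 98, 52, 13].

[9, 4, 95, 98, 52, 13]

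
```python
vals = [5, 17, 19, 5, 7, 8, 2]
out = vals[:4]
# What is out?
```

vals has length 7. The slice vals[:4] selects indices [0, 1, 2, 3] (0->5, 1->17, 2->19, 3->5), giving [5, 17, 19, 5].

[5, 17, 19, 5]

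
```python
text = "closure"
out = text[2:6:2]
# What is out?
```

text has length 7. The slice text[2:6:2] selects indices [2, 4] (2->'o', 4->'u'), giving 'ou'.

'ou'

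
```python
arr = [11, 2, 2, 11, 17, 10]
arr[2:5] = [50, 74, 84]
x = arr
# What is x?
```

arr starts as [11, 2, 2, 11, 17, 10] (length 6). The slice arr[2:5] covers indices [2, 3, 4] with values [2, 11, 17]. Replacing that slice with [50, 74, 84] (same length) produces [11, 2, 50, 74, 84, 10].

[11, 2, 50, 74, 84, 10]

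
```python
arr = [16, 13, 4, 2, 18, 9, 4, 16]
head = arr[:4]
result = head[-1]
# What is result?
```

arr has length 8. The slice arr[:4] selects indices [0, 1, 2, 3] (0->16, 1->13, 2->4, 3->2), giving [16, 13, 4, 2]. So head = [16, 13, 4, 2]. Then head[-1] = 2.

2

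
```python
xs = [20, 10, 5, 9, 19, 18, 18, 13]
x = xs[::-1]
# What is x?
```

xs has length 8. The slice xs[::-1] selects indices [7, 6, 5, 4, 3, 2, 1, 0] (7->13, 6->18, 5->18, 4->19, 3->9, 2->5, 1->10, 0->20), giving [13, 18, 18, 19, 9, 5, 10, 20].

[13, 18, 18, 19, 9, 5, 10, 20]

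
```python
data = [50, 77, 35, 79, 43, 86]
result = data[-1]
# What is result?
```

data has length 6. Negative index -1 maps to positive index 6 + (-1) = 5. data[5] = 86.

86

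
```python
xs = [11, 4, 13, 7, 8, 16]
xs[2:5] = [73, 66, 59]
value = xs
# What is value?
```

xs starts as [11, 4, 13, 7, 8, 16] (length 6). The slice xs[2:5] covers indices [2, 3, 4] with values [13, 7, 8]. Replacing that slice with [73, 66, 59] (same length) produces [11, 4, 73, 66, 59, 16].

[11, 4, 73, 66, 59, 16]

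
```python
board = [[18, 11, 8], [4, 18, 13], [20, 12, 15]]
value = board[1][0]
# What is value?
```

board[1] = [4, 18, 13]. Taking column 0 of that row yields 4.

4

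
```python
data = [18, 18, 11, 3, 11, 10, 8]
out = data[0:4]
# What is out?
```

data has length 7. The slice data[0:4] selects indices [0, 1, 2, 3] (0->18, 1->18, 2->11, 3->3), giving [18, 18, 11, 3].

[18, 18, 11, 3]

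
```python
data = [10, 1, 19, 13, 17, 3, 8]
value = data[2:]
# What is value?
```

data has length 7. The slice data[2:] selects indices [2, 3, 4, 5, 6] (2->19, 3->13, 4->17, 5->3, 6->8), giving [19, 13, 17, 3, 8].

[19, 13, 17, 3, 8]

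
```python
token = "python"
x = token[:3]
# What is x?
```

token has length 6. The slice token[:3] selects indices [0, 1, 2] (0->'p', 1->'y', 2->'t'), giving 'pyt'.

'pyt'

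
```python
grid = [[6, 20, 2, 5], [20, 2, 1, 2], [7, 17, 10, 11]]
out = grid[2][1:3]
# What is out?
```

grid[2] = [7, 17, 10, 11]. grid[2] has length 4. The slice grid[2][1:3] selects indices [1, 2] (1->17, 2->10), giving [17, 10].

[17, 10]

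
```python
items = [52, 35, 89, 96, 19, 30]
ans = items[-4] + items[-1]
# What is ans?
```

items has length 6. Negative index -4 maps to positive index 6 + (-4) = 2. items[2] = 89.
items has length 6. Negative index -1 maps to positive index 6 + (-1) = 5. items[5] = 30.
Sum: 89 + 30 = 119.

119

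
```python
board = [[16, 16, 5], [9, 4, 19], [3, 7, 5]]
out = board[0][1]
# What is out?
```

board[0] = [16, 16, 5]. Taking column 1 of that row yields 16.

16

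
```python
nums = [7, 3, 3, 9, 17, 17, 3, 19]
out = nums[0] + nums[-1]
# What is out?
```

nums has length 8. nums[0] = 7.
nums has length 8. Negative index -1 maps to positive index 8 + (-1) = 7. nums[7] = 19.
Sum: 7 + 19 = 26.

26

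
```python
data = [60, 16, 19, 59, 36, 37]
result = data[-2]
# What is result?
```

data has length 6. Negative index -2 maps to positive index 6 + (-2) = 4. data[4] = 36.

36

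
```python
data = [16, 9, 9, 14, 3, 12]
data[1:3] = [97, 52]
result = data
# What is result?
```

data starts as [16, 9, 9, 14, 3, 12] (length 6). The slice data[1:3] covers indices [1, 2] with values [9, 9]. Replacing that slice with [97, 52] (same length) produces [16, 97, 52, 14, 3, 12].

[16, 97, 52, 14, 3, 12]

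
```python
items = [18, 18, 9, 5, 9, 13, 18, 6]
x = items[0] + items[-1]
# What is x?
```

items has length 8. items[0] = 18.
items has length 8. Negative index -1 maps to positive index 8 + (-1) = 7. items[7] = 6.
Sum: 18 + 6 = 24.

24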